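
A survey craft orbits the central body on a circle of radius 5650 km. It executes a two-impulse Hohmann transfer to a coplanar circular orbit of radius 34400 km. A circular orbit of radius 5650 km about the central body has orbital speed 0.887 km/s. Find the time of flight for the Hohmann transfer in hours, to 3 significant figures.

From the circular-orbit relation v² = μ/r at r = 5650 km: μ = v²r = (0.887)² × 5650 = 4445.24 km³/s².
The Hohmann ellipse has a_t = (r₁ + r₂)/2 = 20025 km.
Transfer time t = π√(a_t³/μ) = π√((20025)³ / 4445.24) = 1.335×10^5 s.
Converting: 1.335×10^5 s ÷ 3600 s/hour = 37.1 hours.

t = 37.1 hours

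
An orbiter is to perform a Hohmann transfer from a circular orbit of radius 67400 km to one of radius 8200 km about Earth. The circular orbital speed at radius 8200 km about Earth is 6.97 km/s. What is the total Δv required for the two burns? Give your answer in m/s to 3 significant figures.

From the circular-orbit relation v² = μ/r at r = 8200 km: μ = v²r = (6.97)² × 8200 = 3.98363×10^5 km³/s².
Semi-major axis of the transfer orbit: a_t = (67400 + 8200)/2 = 37800 km.
Circular speed at r₁: v₁ = √(μ/r₁) = √(3.98363×10^5/67400) = 2.431 km/s.
On the transfer ellipse at r₁, vis-viva gives v_a = √[μ(2/r₁ − 1/a_t)] = 1.132 km/s.
First burn Δv₁ = |v_a − v₁| = 1.299 km/s.
At r₂, v₂ = √(μ/r₂) = 6.970 km/s.
Transfer-orbit speed at r₂: v_p = √[μ(2/r₂ − 1/a_t)] = 9.307 km/s.
Second burn Δv₂ = |v₂ − v_p| = 2.337 km/s.
Δv = Δv₁ + Δv₂ = 1.299 + 2.337 = 3.636 km/s.

Δv = 3640 m/s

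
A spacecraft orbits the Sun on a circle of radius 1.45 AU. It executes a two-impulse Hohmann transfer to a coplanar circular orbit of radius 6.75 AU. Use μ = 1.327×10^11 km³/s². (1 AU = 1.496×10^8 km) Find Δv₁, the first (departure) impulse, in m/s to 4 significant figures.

In km: r₁ = 1.45 × 1.496×10^8 = 2.1692×10^8 km; r₂ = 6.75 × 1.496×10^8 = 1.0098×10^9 km.
Transfer-ellipse semi-major axis a_t = (r₁ + r₂)/2 = (2.1692×10^8 + 1.0098×10^9)/2 = 6.1336×10^8 km.
On the circular orbit at r = 2.1692×10^8 km, v_c = √(μ/r) = 24.734 km/s.
Transfer-orbit speed at the same r (vis-viva, a = a_t): v_t = √[μ(2/r − 1/a_t)] = 31.736 km/s.
Δv₁ = |v_t − v_c| = |31.736 − 24.734| = 7.002 km/s.

Δv₁ = 7002 m/s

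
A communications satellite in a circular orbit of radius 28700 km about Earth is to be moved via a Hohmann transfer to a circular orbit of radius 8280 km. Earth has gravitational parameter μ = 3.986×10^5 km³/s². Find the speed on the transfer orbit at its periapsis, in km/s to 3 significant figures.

Semi-major axis of the transfer orbit: a_t = (28700 + 8280)/2 = 18490 km.
The periapsis of the transfer ellipse is at r = 8280 km.
Vis-viva: v = √[μ(2/r − 1/a_t)] = √[3.986×10^5 × (2/8280 − 1/18490)] = 8.644 km/s.

v = 8.64 km/s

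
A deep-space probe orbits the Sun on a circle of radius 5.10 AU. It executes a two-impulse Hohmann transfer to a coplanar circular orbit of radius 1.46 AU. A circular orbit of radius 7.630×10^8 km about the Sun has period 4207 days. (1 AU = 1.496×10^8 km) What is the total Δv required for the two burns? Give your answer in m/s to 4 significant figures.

From Kepler's third law T² = 4π²r³/μ at r = 7.630×10^8 km, T = 4207 days = 4207 × 86400 s = 3.634848×10^8 s: μ = 4π²r³/T² = 1.32727×10^11 km³/s².
In km: r₁ = 5.10 × 1.496×10^8 = 7.6296×10^8 km; r₂ = 1.46 × 1.496×10^8 = 2.18416×10^8 km.
The Hohmann ellipse has a_t = (r₁ + r₂)/2 = 4.90688×10^8 km.
At r₁ the circular-orbit speed is v₁ = √(μ/r₁) = 13.19 km/s.
Transfer-orbit speed at r₁ (vis-viva equation): v_a = √[μ(2/r₁ − 1/a_t)] = 8.800 km/s.
First burn Δv₁ = |v_a − v₁| = 4.390 km/s.
Circular speed at r₂: v₂ = √(μ/r₂) = 24.651 km/s.
Transfer-orbit speed at r₂: v_p = √[μ(2/r₂ − 1/a_t)] = 30.739 km/s.
Second burn Δv₂ = |v₂ − v_p| = 6.088 km/s.
Δv = Δv₁ + Δv₂ = 4.390 + 6.088 = 10.48 km/s.

Δv = 10480 m/s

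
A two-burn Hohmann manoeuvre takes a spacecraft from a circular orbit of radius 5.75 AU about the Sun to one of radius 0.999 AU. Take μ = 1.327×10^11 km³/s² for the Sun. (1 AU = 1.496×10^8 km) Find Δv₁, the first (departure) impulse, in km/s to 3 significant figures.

Δv₁ = 5.66 km/s

In km: r₁ = 5.75 × 1.496×10^8 = 8.602×10^8 km; r₂ = 0.999 × 1.496×10^8 = 1.494504×10^8 km.
Semi-major axis of the transfer orbit: a_t = (8.602×10^8 + 1.494504×10^8)/2 = 5.048252×10^8 km.
Circular speed at r = 8.602×10^8 km: v_c = √(μ/r) = 12.42 km/s.
Transfer-orbit speed at the same r (vis-viva, a = a_t): v_t = √[μ(2/r − 1/a_t)] = 6.758 km/s.
Δv₁ = |v_t − v_c| = |6.758 − 12.42| = 5.662 km/s.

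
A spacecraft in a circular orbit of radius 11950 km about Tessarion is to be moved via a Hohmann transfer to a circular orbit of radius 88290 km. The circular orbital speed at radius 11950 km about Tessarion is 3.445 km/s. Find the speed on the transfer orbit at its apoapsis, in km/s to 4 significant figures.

From the circular-orbit relation v² = μ/r at r = 11950 km: μ = v²r = (3.445)² × 11950 = 1.41823×10^5 km³/s².
Semi-major axis of the transfer orbit: a_t = (11950 + 88290)/2 = 50120 km.
At apoapsis, r = 88290 km.
From the vis-viva equation, v = √[μ(2/r − 1/a_t)] = 0.6189 km/s.

v = 0.6189 km/s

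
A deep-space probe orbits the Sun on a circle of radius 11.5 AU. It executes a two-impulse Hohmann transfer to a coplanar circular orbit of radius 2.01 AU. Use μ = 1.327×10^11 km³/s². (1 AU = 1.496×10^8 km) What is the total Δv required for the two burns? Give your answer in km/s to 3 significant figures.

Δv = 10.4 km/s

In km: r₁ = 11.5 × 1.496×10^8 = 1.7204×10^9 km; r₂ = 2.01 × 1.496×10^8 = 3.00696×10^8 km.
Transfer-ellipse semi-major axis a_t = (r₁ + r₂)/2 = (1.7204×10^9 + 3.00696×10^8)/2 = 1.010548×10^9 km.
Circular speed at r₁: v₁ = √(μ/r₁) = √(1.327×10^11/1.7204×10^9) = 8.7826 km/s.
On the transfer ellipse at r₁, v² = μ(2/r − 1/a) gives v_a = √[μ(2/r₁ − 1/a_t)] = 4.7908 km/s.
First burn Δv₁ = |v_a − v₁| = 3.9918 km/s.
Circular speed at r₂: v₂ = √(μ/r₂) = 21.00737 km/s.
Transfer-orbit speed at r₂: v_p = √[μ(2/r₂ − 1/a_t)] = 27.40993 km/s.
Second burn Δv₂ = |v₂ − v_p| = 6.4026 km/s.
Δv = Δv₁ + Δv₂ = 3.9918 + 6.4026 = 10.39 km/s.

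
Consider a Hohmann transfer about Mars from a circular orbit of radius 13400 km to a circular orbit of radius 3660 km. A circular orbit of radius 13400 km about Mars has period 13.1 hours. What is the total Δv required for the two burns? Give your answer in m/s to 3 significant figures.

From Kepler's third law T² = 4π²r³/μ at r = 13400 km, T = 13.1 hours = 13.1 × 3600 s = 47160 s: μ = 4π²r³/T² = 42709.7 km³/s².
Transfer-ellipse semi-major axis a_t = (r₁ + r₂)/2 = (13400 + 3660)/2 = 8530 km.
At r₁ the circular-orbit speed is v₁ = √(μ/r₁) = 1.7853 km/s.
On the transfer ellipse at r₁, vis-viva equation gives v_a = √[μ(2/r₁ − 1/a_t)] = 1.1694 km/s.
First burn Δv₁ = |v_a − v₁| = 0.6159 km/s.
At r₂, v₂ = √(μ/r₂) = 3.4160 km/s.
Transfer-orbit speed at r₂: v_p = √[μ(2/r₂ − 1/a_t)] = 4.2815 km/s.
Second burn Δv₂ = |v₂ − v_p| = 0.8655 km/s.
Δv = Δv₁ + Δv₂ = 0.6159 + 0.8655 = 1.481 km/s.

Δv = 1480 m/s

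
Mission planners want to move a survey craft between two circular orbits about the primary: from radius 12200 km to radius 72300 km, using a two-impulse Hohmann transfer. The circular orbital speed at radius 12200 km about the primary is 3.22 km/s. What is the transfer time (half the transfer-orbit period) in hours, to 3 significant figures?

t = 21.3 hours

From the circular-orbit relation v² = μ/r at r = 12200 km: μ = v²r = (3.22)² × 12200 = 1.26494×10^5 km³/s².
The Hohmann ellipse has a_t = (r₁ + r₂)/2 = 42250 km.
Transfer time t = π√(a_t³/μ) = π√((42250)³ / 1.26494×10^5) = 76710 s.
Converting: 76710 s ÷ 3600 s/hour = 21.3 hours.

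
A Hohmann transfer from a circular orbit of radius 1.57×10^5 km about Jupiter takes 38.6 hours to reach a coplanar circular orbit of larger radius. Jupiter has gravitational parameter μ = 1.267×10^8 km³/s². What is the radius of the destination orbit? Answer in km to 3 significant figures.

Transfer time t = 38.6 hours = 1.3896×10^5 s, and t = π√(a_t³/μ).
So a_t = (μ t²/π²)^(1/3) = (1.267×10^8 × (1.3896×10^5)² / π²)^(1/3) = 6.2818×10^5 km.
Since a_t = (r₁ + r₂)/2, r₂ = 2a_t − r₁ = 2×6.2818×10^5 − 1.570×10^5 = 1.09936×10^6 km.

r₂ = 1.10×10^6 km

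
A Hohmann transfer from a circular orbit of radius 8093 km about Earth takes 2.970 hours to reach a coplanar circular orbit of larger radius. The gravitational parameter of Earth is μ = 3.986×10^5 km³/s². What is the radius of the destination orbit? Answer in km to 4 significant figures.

Transfer time t = 2.970 hours = 10692 s, and t = π√(a_t³/μ).
So a_t = (μ t²/π²)^(1/3) = (3.986×10^5 × (10692)² / π²)^(1/3) = 16651 km.
Since a_t = (r₁ + r₂)/2, r₂ = 2a_t − r₁ = 2×16651 − 8093 = 25209 km.

r₂ = 25210 km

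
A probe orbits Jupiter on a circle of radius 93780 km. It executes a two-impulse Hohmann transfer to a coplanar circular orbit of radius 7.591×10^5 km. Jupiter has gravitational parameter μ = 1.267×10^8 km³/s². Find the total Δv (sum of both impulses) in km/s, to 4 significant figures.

Δv = 19.14 km/s

Semi-major axis of the transfer orbit: a_t = (93780 + 7.591×10^5)/2 = 4.2644×10^5 km.
At r₁ the circular-orbit speed is v₁ = √(μ/r₁) = 36.76 km/s.
Transfer-orbit speed at r₁ (vis-viva equation): v_p = √[μ(2/r₁ − 1/a_t)] = 49.04 km/s.
First burn Δv₁ = |v_p − v₁| = 12.28 km/s.
At r₂, v₂ = √(μ/r₂) = 12.9193 km/s.
Transfer-orbit speed at r₂: v_a = √[μ(2/r₂ − 1/a_t)] = 6.05850 km/s.
Second burn Δv₂ = |v₂ − v_a| = 6.861 km/s.
Δv = Δv₁ + Δv₂ = 12.28 + 6.861 = 19.14 km/s.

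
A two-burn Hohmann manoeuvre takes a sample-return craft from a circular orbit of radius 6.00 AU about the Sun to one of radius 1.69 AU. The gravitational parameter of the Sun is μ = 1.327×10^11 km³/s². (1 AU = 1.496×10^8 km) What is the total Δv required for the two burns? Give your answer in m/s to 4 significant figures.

Δv = 9807 m/s

In km: r₁ = 6.00 × 1.496×10^8 = 8.976×10^8 km; r₂ = 1.69 × 1.496×10^8 = 2.52824×10^8 km.
Transfer-ellipse semi-major axis a_t = (r₁ + r₂)/2 = (8.976×10^8 + 2.52824×10^8)/2 = 5.75212×10^8 km.
At r₁ the circular-orbit speed is v₁ = √(μ/r₁) = 12.159 km/s.
On the transfer ellipse at r₁, v² = μ(2/r − 1/a) gives v_a = √[μ(2/r₁ − 1/a_t)] = 8.0610 km/s.
First burn Δv₁ = |v_a − v₁| = 4.098 km/s.
Circular speed at r₂: v₂ = √(μ/r₂) = 22.910 km/s.
Transfer-orbit speed at r₂: v_p = √[μ(2/r₂ − 1/a_t)] = 28.619 km/s.
Second burn Δv₂ = |v₂ − v_p| = 5.709 km/s.
Δv = Δv₁ + Δv₂ = 4.098 + 5.709 = 9.807 km/s.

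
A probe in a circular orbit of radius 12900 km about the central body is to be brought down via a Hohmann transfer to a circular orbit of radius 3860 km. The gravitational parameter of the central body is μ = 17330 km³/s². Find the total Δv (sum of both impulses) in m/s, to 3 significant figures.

Δv = 882 m/s

Semi-major axis of the transfer orbit: a_t = (12900 + 3860)/2 = 8380 km.
At r₁ the circular-orbit speed is v₁ = √(μ/r₁) = 1.159 km/s.
On the transfer ellipse at r₁, v² = μ(2/r − 1/a) gives v_a = √[μ(2/r₁ − 1/a_t)] = 0.7866 km/s.
First burn Δv₁ = |v_a − v₁| = 0.3724 km/s.
At r₂, v₂ = √(μ/r₂) = 2.118876 km/s.
Transfer-orbit speed at r₂: v_p = √[μ(2/r₂ − 1/a_t)] = 2.628927 km/s.
Second burn Δv₂ = |v₂ − v_p| = 0.5101 km/s.
Δv = Δv₁ + Δv₂ = 0.3724 + 0.5101 = 0.8825 km/s.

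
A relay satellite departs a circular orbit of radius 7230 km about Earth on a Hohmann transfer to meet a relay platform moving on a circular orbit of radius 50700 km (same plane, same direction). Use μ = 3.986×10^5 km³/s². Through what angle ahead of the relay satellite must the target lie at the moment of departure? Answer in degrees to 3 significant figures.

Transfer-ellipse semi-major axis a_t = (r₁ + r₂)/2 = (7230 + 50700)/2 = 28965 km.
The half-period of the transfer ellipse is t = π√(a_t³/μ) = 24530 s.
The target's mean motion on its circular orbit is ω₂ = √(μ/r₂³) = 5.5304×10^-5 rad/s.
Angle swept by the target during transfer: ω₂·t = 1.3566 rad = 77.73°.
Arrival is 180° from departure on the ellipse, so φ = 180° − 77.73° = 102°.

φ = 102°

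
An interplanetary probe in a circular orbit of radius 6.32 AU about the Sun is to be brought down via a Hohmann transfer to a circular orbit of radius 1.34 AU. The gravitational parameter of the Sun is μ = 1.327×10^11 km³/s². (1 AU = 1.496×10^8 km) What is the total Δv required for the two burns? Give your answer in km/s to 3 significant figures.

Δv = 12.2 km/s

In km: r₁ = 6.32 × 1.496×10^8 = 9.45472×10^8 km; r₂ = 1.34 × 1.496×10^8 = 2.00464×10^8 km.
The Hohmann ellipse has a_t = (r₁ + r₂)/2 = 5.72968×10^8 km.
Circular speed at r₁: v₁ = √(μ/r₁) = √(1.327×10^11/9.45472×10^8) = 11.8471 km/s.
Transfer-orbit speed at r₁ (vis-viva): v_a = √[μ(2/r₁ − 1/a_t)] = 7.00752 km/s.
First burn Δv₁ = |v_a − v₁| = 4.840 km/s.
Circular speed at r₂: v₂ = √(μ/r₂) = 25.7287 km/s.
Transfer-orbit speed at r₂: v_p = √[μ(2/r₂ − 1/a_t)] = 33.0504 km/s.
Second burn Δv₂ = |v₂ − v_p| = 7.322 km/s.
Δv = Δv₁ + Δv₂ = 4.840 + 7.322 = 12.16 km/s.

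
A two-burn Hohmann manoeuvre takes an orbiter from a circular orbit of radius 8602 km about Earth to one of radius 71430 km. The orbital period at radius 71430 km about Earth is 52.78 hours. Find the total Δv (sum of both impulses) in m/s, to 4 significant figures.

From Kepler's third law T² = 4π²r³/μ at r = 71430 km, T = 52.78 hours = 52.78 × 3600 s = 1.90008×10^5 s: μ = 4π²r³/T² = 3.98527×10^5 km³/s².
The Hohmann ellipse has a_t = (r₁ + r₂)/2 = 40016 km.
Circular speed at r₁: v₁ = √(μ/r₁) = √(3.98527×10^5/8602) = 6.807 km/s.
Transfer-orbit speed at r₁ (v² = μ(2/r − 1/a)): v_p = √[μ(2/r₁ − 1/a_t)] = 9.094 km/s.
First burn Δv₁ = |v_p − v₁| = 2.287 km/s.
Circular speed at r₂: v₂ = √(μ/r₂) = 2.362 km/s.
Transfer-orbit speed at r₂: v_a = √[μ(2/r₂ − 1/a_t)] = 1.095 km/s.
Second burn Δv₂ = |v₂ − v_a| = 1.267 km/s.
Δv = Δv₁ + Δv₂ = 2.287 + 1.267 = 3.554 km/s.

Δv = 3554 m/s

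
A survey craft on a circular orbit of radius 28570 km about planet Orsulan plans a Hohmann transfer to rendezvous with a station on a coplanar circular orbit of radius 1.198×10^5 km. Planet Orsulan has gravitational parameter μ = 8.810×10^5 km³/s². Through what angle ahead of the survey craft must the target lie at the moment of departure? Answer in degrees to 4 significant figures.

φ = 92.29°

Transfer-ellipse semi-major axis a_t = (r₁ + r₂)/2 = (28570 + 1.198×10^5)/2 = 74185 km.
Transfer time t = π√(a_t³/μ) = 67629 s.
Target angular speed ω₂ = √(μ/r₂³) = 2.2636×10^-5 rad/s.
Angle swept by the target during transfer: ω₂·t = 1.5309 rad = 87.71°.
Arrival is 180° from departure on the ellipse, so φ = 180° − 87.71° = 92.29°.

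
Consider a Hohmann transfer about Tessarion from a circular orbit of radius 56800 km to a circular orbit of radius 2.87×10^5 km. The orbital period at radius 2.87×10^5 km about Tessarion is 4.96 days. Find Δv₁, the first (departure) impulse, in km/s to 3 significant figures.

From Kepler's third law T² = 4π²r³/μ at r = 2.87×10^5 km, T = 4.96 days = 4.96 × 86400 s = 4.28544×10^5 s: μ = 4π²r³/T² = 5.08177×10^6 km³/s².
Semi-major axis of the transfer orbit: a_t = (56800 + 2.870×10^5)/2 = 1.719×10^5 km.
Circular speed at r = 56800 km: v_c = √(μ/r) = 9.4587 km/s.
Transfer-orbit speed at the same r (vis-viva, a = a_t): v_t = √[μ(2/r − 1/a_t)] = 12.222 km/s.
Δv₁ = |v_t − v_c| = |12.222 − 9.4587| = 2.763 km/s.

Δv₁ = 2.76 km/s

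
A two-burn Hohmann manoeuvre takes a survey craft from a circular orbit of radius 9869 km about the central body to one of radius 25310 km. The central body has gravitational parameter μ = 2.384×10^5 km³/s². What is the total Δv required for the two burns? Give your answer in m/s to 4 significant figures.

Δv = 1751 m/s

Semi-major axis of the transfer orbit: a_t = (9869 + 25310)/2 = 17589.5 km.
At r₁ the circular-orbit speed is v₁ = √(μ/r₁) = 4.9149 km/s.
Transfer-orbit speed at r₁ (vis-viva equation): v_p = √[μ(2/r₁ − 1/a_t)] = 5.8957 km/s.
First burn Δv₁ = |v_p − v₁| = 0.9808 km/s.
Circular speed at r₂: v₂ = √(μ/r₂) = 3.0691 km/s.
Transfer-orbit speed at r₂: v_a = √[μ(2/r₂ − 1/a_t)] = 2.2989 km/s.
Second burn Δv₂ = |v₂ − v_a| = 0.7702 km/s.
Δv = Δv₁ + Δv₂ = 0.9808 + 0.7702 = 1.751 km/s.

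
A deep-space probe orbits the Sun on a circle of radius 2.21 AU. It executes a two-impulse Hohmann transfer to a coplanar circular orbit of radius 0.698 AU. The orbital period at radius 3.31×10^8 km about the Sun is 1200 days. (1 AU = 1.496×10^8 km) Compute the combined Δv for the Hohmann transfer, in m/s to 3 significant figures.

Δv = 14500 m/s

From Kepler's third law T² = 4π²r³/μ at r = 3.31×10^8 km, T = 1200 days = 1200 × 86400 s = 1.0368×10^8 s: μ = 4π²r³/T² = 1.33185×10^11 km³/s².
In km: r₁ = 2.21 × 1.496×10^8 = 3.30616×10^8 km; r₂ = 0.698 × 1.496×10^8 = 1.044208×10^8 km.
The Hohmann ellipse has a_t = (r₁ + r₂)/2 = 2.175184×10^8 km.
At r₁ the circular-orbit speed is v₁ = √(μ/r₁) = 20.071 km/s.
On the transfer ellipse at r₁, vis-viva equation gives v_a = √[μ(2/r₁ − 1/a_t)] = 13.906 km/s.
First burn Δv₁ = |v_a − v₁| = 6.165 km/s.
At r₂, v₂ = √(μ/r₂) = 35.714 km/s.
Transfer-orbit speed at r₂: v_p = √[μ(2/r₂ − 1/a_t)] = 44.030 km/s.
Second burn Δv₂ = |v₂ − v_p| = 8.316 km/s.
Total Δv = Δv₁ + Δv₂ = 14.48 km/s.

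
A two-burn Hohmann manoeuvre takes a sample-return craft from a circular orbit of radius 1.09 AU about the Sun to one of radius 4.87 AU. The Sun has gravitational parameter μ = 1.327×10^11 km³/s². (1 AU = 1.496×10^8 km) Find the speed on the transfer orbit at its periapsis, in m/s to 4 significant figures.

v = 36470 m/s

In km: r₁ = 1.09 × 1.496×10^8 = 1.63064×10^8 km; r₂ = 4.87 × 1.496×10^8 = 7.28552×10^8 km.
Semi-major axis of the transfer orbit: a_t = (1.63064×10^8 + 7.28552×10^8)/2 = 4.45808×10^8 km.
At periapsis, r = 1.63064×10^8 km.
Vis-viva: v = √[μ(2/r − 1/a_t)] = √[1.327×10^11 × (2/1.63064×10^8 − 1/4.45808×10^8)] = 36.47 km/s.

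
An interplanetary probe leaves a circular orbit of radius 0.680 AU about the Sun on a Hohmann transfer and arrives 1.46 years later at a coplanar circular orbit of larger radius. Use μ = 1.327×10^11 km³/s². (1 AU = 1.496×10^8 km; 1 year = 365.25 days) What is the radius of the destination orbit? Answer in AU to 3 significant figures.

r₂ = 3.41 AU

In km: r₁ = 0.680 × 1.496×10^8 = 1.01728×10^8 km.
Transfer time t = 1.46 years × 365.25 × 86400 s = 4.6074096×10^7 s, and t = π√(a_t³/μ).
So a_t = (μ t²/π²)^(1/3) = (1.327×10^11 × (4.6074096×10^7)² / π²)^(1/3) = 3.0561×10^8 km.
Since a_t = (r₁ + r₂)/2, r₂ = 2a_t − r₁ = 2×3.0561×10^8 − 1.01728×10^8 = 5.09492×10^8 km.
In AU: r₂ = 5.09492×10^8 / 1.496×10^8 = 3.41 AU.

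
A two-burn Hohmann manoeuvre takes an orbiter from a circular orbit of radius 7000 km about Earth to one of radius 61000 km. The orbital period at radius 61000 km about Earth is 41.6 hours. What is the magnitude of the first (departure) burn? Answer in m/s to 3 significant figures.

Δv₁ = 2560 m/s

From Kepler's third law T² = 4π²r³/μ at r = 61000 km, T = 41.6 hours = 41.6 × 3600 s = 1.4976×10^5 s: μ = 4π²r³/T² = 3.99538×10^5 km³/s².
Semi-major axis of the transfer orbit: a_t = (7000 + 61000)/2 = 34000 km.
Circular speed at r = 7000 km: v_c = √(μ/r) = 7.5549 km/s.
Transfer-orbit speed at the same r (vis-viva, a = a_t): v_t = √[μ(2/r − 1/a_t)] = 10.119 km/s.
Δv₁ = |v_t − v_c| = |10.119 − 7.5549| = 2.564 km/s.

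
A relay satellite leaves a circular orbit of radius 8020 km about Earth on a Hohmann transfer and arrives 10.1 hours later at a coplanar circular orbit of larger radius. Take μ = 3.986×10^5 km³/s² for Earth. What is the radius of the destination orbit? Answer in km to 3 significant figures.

Transfer time t = 10.1 hours = 36360 s, and t = π√(a_t³/μ).
So a_t = (μ t²/π²)^(1/3) = (3.986×10^5 × (36360)² / π²)^(1/3) = 37656 km.
Since a_t = (r₁ + r₂)/2, r₂ = 2a_t − r₁ = 2×37656 − 8020 = 67292 km.

r₂ = 67300 km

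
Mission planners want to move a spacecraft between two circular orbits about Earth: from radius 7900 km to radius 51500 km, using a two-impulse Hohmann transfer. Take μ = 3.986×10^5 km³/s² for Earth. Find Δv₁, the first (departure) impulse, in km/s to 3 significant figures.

Δv₁ = 2.25 km/s

The Hohmann ellipse has a_t = (r₁ + r₂)/2 = 29700 km.
Circular speed at r = 7900 km: v_c = √(μ/r) = 7.1032 km/s.
Transfer-orbit speed at the same r (vis-viva, a = a_t): v_t = √[μ(2/r − 1/a_t)] = 9.3536 km/s.
Δv₁ = |v_t − v_c| = |9.3536 − 7.1032| = 2.250 km/s.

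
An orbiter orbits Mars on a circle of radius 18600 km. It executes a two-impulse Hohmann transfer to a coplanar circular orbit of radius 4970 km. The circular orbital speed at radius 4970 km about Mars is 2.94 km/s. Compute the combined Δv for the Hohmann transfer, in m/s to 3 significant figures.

From the circular-orbit relation v² = μ/r at r = 4970 km: μ = v²r = (2.94)² × 4970 = 42958.7 km³/s².
Transfer-ellipse semi-major axis a_t = (r₁ + r₂)/2 = (18600 + 4970)/2 = 11785 km.
Circular speed at r₁: v₁ = √(μ/r₁) = √(42958.7/18600) = 1.5197 km/s.
Transfer-orbit speed at r₁ (v² = μ(2/r − 1/a)): v_a = √[μ(2/r₁ − 1/a_t)] = 0.98692 km/s.
First burn Δv₁ = |v_a − v₁| = 0.5328 km/s.
Circular speed at r₂: v₂ = √(μ/r₂) = 2.9400 km/s.
Transfer-orbit speed at r₂: v_p = √[μ(2/r₂ − 1/a_t)] = 3.6935 km/s.
Second burn Δv₂ = |v₂ − v_p| = 0.7535 km/s.
Δv = Δv₁ + Δv₂ = 0.5328 + 0.7535 = 1.286 km/s.

Δv = 1290 m/s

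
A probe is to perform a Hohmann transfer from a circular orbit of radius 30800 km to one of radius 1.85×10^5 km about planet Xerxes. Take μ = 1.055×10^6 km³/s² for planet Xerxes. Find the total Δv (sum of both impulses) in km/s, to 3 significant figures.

Δv = 2.92 km/s

Semi-major axis of the transfer orbit: a_t = (30800 + 1.850×10^5)/2 = 1.079×10^5 km.
Circular speed at r₁: v₁ = √(μ/r₁) = √(1.055×10^6/30800) = 5.8526 km/s.
Transfer-orbit speed at r₁ (v² = μ(2/r − 1/a)): v_p = √[μ(2/r₁ − 1/a_t)] = 7.6635 km/s.
First burn Δv₁ = |v_p − v₁| = 1.811 km/s.
Circular speed at r₂: v₂ = √(μ/r₂) = 2.388 km/s.
Transfer-orbit speed at r₂: v_a = √[μ(2/r₂ − 1/a_t)] = 1.276 km/s.
Second burn Δv₂ = |v₂ − v_a| = 1.112 km/s.
Δv = Δv₁ + Δv₂ = 1.811 + 1.112 = 2.923 km/s.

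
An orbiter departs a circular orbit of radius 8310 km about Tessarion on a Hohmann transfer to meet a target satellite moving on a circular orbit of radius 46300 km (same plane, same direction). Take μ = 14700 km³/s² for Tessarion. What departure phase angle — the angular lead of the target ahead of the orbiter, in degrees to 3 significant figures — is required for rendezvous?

φ = 98.5°

Semi-major axis of the transfer orbit: a_t = (8310 + 46300)/2 = 27305 km.
Transfer time t = π√(a_t³/μ) = 1.1691×10^5 s.
The target's mean motion on its circular orbit is ω₂ = √(μ/r₂³) = 1.2170×10^-5 rad/s.
Angle swept by the target during transfer: ω₂·t = 1.4228 rad = 81.52°.
Arrival is 180° from departure on the ellipse, so φ = 180° − 81.52° = 98.5°.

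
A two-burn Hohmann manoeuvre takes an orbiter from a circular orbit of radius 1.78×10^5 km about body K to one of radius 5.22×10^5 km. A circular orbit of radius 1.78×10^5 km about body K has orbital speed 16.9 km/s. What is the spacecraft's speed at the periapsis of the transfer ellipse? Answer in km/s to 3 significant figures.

v = 20.6 km/s

From the circular-orbit relation v² = μ/r at r = 1.78×10^5 km: μ = v²r = (16.9)² × 1.78×10^5 = 5.08386×10^7 km³/s².
Transfer-ellipse semi-major axis a_t = (r₁ + r₂)/2 = (1.780×10^5 + 5.220×10^5)/2 = 3.500×10^5 km.
At periapsis, r = 1.780×10^5 km.
Vis-viva: v = √[μ(2/r − 1/a_t)] = √[5.08386×10^7 × (2/1.780×10^5 − 1/3.500×10^5)] = 20.64 km/s.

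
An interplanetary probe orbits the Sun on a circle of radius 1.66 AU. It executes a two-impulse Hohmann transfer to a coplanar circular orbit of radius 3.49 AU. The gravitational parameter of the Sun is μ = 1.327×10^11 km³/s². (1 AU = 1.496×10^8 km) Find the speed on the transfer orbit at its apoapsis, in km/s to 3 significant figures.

v = 12.8 km/s

In km: r₁ = 1.66 × 1.496×10^8 = 2.48336×10^8 km; r₂ = 3.49 × 1.496×10^8 = 5.22104×10^8 km.
Transfer-ellipse semi-major axis a_t = (r₁ + r₂)/2 = (2.48336×10^8 + 5.22104×10^8)/2 = 3.8522×10^8 km.
The apoapsis of the transfer ellipse is at r = 5.22104×10^8 km.
From the vis-viva equation, v = √[μ(2/r − 1/a_t)] = 12.80 km/s.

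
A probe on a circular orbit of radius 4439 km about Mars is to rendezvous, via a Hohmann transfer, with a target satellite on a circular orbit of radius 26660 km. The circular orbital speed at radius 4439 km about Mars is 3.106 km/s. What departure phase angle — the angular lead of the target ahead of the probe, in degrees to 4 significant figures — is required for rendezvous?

From the circular-orbit relation v² = μ/r at r = 4439 km: μ = v²r = (3.106)² × 4439 = 42824.1 km³/s².
Transfer-ellipse semi-major axis a_t = (r₁ + r₂)/2 = (4439 + 26660)/2 = 15549.5 km.
The half-period of the transfer ellipse is t = π√(a_t³/μ) = 29436 s.
Target angular speed ω₂ = √(μ/r₂³) = 4.7539×10^-5 rad/s.
Angle swept by the target during transfer: ω₂·t = 1.3994 rad = 80.18°.
Arrival is 180° from departure on the ellipse, so φ = 180° − 80.18° = 99.82°.

φ = 99.82°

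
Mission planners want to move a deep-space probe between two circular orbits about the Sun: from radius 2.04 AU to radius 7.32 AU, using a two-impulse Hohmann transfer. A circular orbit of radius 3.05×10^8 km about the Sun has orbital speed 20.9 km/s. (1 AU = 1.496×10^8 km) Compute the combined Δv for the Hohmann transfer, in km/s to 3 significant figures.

From the circular-orbit relation v² = μ/r at r = 3.05×10^8 km: μ = v²r = (20.9)² × 3.05×10^8 = 1.33227×10^11 km³/s².
In km: r₁ = 2.04 × 1.496×10^8 = 3.05184×10^8 km; r₂ = 7.32 × 1.496×10^8 = 1.095072×10^9 km.
Transfer-ellipse semi-major axis a_t = (r₁ + r₂)/2 = (3.05184×10^8 + 1.095072×10^9)/2 = 7.00128×10^8 km.
At r₁ the circular-orbit speed is v₁ = √(μ/r₁) = 20.894 km/s.
Transfer-orbit speed at r₁ (vis-viva): v_p = √[μ(2/r₁ − 1/a_t)] = 26.131 km/s.
First burn Δv₁ = |v_p − v₁| = 5.237 km/s.
Circular speed at r₂: v₂ = √(μ/r₂) = 11.03 km/s.
Transfer-orbit speed at r₂: v_a = √[μ(2/r₂ − 1/a_t)] = 7.282 km/s.
Second burn Δv₂ = |v₂ − v_a| = 3.748 km/s.
Δv = Δv₁ + Δv₂ = 5.237 + 3.748 = 8.985 km/s.

Δv = 8.98 km/s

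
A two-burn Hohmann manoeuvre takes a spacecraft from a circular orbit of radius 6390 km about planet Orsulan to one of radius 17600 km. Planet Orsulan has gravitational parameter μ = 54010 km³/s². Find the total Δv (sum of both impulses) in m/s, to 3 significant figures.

The Hohmann ellipse has a_t = (r₁ + r₂)/2 = 11995 km.
At r₁ the circular-orbit speed is v₁ = √(μ/r₁) = 2.90728 km/s.
Transfer-orbit speed at r₁ (vis-viva equation): v_p = √[μ(2/r₁ − 1/a_t)] = 3.52162 km/s.
First burn Δv₁ = |v_p − v₁| = 0.61434 km/s.
At r₂, v₂ = √(μ/r₂) = 1.7518 km/s.
Transfer-orbit speed at r₂: v_a = √[μ(2/r₂ − 1/a_t)] = 1.2786 km/s.
Second burn Δv₂ = |v₂ − v_a| = 0.47320 km/s.
Total Δv = Δv₁ + Δv₂ = 1.088 km/s.

Δv = 1090 m/s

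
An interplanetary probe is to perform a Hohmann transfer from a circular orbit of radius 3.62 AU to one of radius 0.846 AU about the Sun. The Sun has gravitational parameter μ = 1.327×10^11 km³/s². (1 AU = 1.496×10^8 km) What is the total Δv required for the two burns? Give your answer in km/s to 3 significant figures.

In km: r₁ = 3.62 × 1.496×10^8 = 5.41552×10^8 km; r₂ = 0.846 × 1.496×10^8 = 1.265616×10^8 km.
The Hohmann ellipse has a_t = (r₁ + r₂)/2 = 3.340568×10^8 km.
At r₁ the circular-orbit speed is v₁ = √(μ/r₁) = 15.654 km/s.
On the transfer ellipse at r₁, vis-viva equation gives v_a = √[μ(2/r₁ − 1/a_t)] = 9.6351 km/s.
First burn Δv₁ = |v_a − v₁| = 6.019 km/s.
Circular speed at r₂: v₂ = √(μ/r₂) = 32.3806 km/s.
Transfer-orbit speed at r₂: v_p = √[μ(2/r₂ − 1/a_t)] = 41.2282 km/s.
Second burn Δv₂ = |v₂ − v_p| = 8.848 km/s.
Total Δv = Δv₁ + Δv₂ = 14.87 km/s.

Δv = 14.9 km/s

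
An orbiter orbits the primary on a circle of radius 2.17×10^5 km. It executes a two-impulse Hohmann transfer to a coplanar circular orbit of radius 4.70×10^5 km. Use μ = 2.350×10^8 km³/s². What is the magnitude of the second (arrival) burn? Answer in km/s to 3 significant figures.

Δv₂ = 4.59 km/s

The Hohmann ellipse has a_t = (r₁ + r₂)/2 = 3.435×10^5 km.
On the circular orbit at r = 4.700×10^5 km, v_c = √(μ/r) = 22.361 km/s.
Vis-viva on the transfer ellipse at r = 4.700×10^5 km gives v_t = √[μ(2/r − 1/a_t)] = 17.773 km/s.
Δv₂ = |v_t − v_c| = |17.773 − 22.361| = 4.588 km/s.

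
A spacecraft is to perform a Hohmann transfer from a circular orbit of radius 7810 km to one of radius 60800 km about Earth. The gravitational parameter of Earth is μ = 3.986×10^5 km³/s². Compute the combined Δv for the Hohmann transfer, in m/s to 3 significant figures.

Semi-major axis of the transfer orbit: a_t = (7810 + 60800)/2 = 34305 km.
Circular speed at r₁: v₁ = √(μ/r₁) = √(3.986×10^5/7810) = 7.144 km/s.
On the transfer ellipse at r₁, v² = μ(2/r − 1/a) gives v_p = √[μ(2/r₁ − 1/a_t)] = 9.511 km/s.
First burn Δv₁ = |v_p − v₁| = 2.367 km/s.
At r₂, v₂ = √(μ/r₂) = 2.5605 km/s.
Transfer-orbit speed at r₂: v_a = √[μ(2/r₂ − 1/a_t)] = 1.2217 km/s.
Second burn Δv₂ = |v₂ − v_a| = 1.339 km/s.
Δv = Δv₁ + Δv₂ = 2.367 + 1.339 = 3.706 km/s.

Δv = 3710 m/s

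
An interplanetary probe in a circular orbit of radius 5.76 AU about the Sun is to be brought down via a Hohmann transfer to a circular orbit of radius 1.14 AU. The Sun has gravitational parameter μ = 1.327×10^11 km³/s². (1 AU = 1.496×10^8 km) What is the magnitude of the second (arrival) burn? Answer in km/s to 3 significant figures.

In km: r₁ = 5.76 × 1.496×10^8 = 8.61696×10^8 km; r₂ = 1.14 × 1.496×10^8 = 1.70544×10^8 km.
Transfer-ellipse semi-major axis a_t = (r₁ + r₂)/2 = (8.61696×10^8 + 1.70544×10^8)/2 = 5.1612×10^8 km.
Circular speed at r = 1.70544×10^8 km: v_c = √(μ/r) = 27.8944 km/s.
Transfer-orbit speed at the same r (vis-viva, a = a_t): v_t = √[μ(2/r − 1/a_t)] = 36.0428 km/s.
Δv₂ = |v_t − v_c| = |36.0428 − 27.8944| = 8.148 km/s.

Δv₂ = 8.15 km/s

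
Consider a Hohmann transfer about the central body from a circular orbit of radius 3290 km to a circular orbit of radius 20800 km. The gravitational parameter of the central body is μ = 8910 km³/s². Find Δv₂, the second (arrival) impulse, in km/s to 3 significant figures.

Δv₂ = 0.312 km/s

Transfer-ellipse semi-major axis a_t = (r₁ + r₂)/2 = (3290 + 20800)/2 = 12045 km.
Circular speed at r = 20800 km: v_c = √(μ/r) = 0.6545 km/s.
Transfer-orbit speed at the same r (vis-viva, a = a_t): v_t = √[μ(2/r − 1/a_t)] = 0.3421 km/s.
Δv₂ = |v_t − v_c| = |0.3421 − 0.6545| = 0.3124 km/s.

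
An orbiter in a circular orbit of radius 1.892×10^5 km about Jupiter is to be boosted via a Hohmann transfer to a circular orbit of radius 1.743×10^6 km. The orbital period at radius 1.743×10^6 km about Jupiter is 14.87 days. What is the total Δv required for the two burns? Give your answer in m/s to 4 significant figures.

Δv = 13630 m/s

From Kepler's third law T² = 4π²r³/μ at r = 1.743×10^6 km, T = 14.87 days = 14.87 × 86400 s = 1.284768×10^6 s: μ = 4π²r³/T² = 1.26649×10^8 km³/s².
The Hohmann ellipse has a_t = (r₁ + r₂)/2 = 9.661×10^5 km.
At r₁ the circular-orbit speed is v₁ = √(μ/r₁) = 25.873 km/s.
Transfer-orbit speed at r₁ (vis-viva equation): v_p = √[μ(2/r₁ − 1/a_t)] = 34.752 km/s.
First burn Δv₁ = |v_p − v₁| = 8.879 km/s.
At r₂, v₂ = √(μ/r₂) = 8.524 km/s.
Transfer-orbit speed at r₂: v_a = √[μ(2/r₂ − 1/a_t)] = 3.772 km/s.
Second burn Δv₂ = |v₂ − v_a| = 4.752 km/s.
Total Δv = Δv₁ + Δv₂ = 13.63 km/s.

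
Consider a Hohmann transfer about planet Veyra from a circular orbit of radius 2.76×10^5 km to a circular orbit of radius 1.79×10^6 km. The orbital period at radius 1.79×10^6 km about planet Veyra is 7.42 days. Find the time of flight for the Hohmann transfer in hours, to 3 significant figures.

From Kepler's third law T² = 4π²r³/μ at r = 1.79×10^6 km, T = 7.42 days = 7.42 × 86400 s = 6.41088×10^5 s: μ = 4π²r³/T² = 5.50914×10^8 km³/s².
Semi-major axis of the transfer orbit: a_t = (2.760×10^5 + 1.790×10^6)/2 = 1.033×10^6 km.
By Kepler's third law the transfer-orbit period is T = 2π√(a_t³/μ), so t = T/2 = 1.405×10^5 s.
Converting: 1.405×10^5 s ÷ 3600 s/hour = 39.0 hours.

t = 39.0 hours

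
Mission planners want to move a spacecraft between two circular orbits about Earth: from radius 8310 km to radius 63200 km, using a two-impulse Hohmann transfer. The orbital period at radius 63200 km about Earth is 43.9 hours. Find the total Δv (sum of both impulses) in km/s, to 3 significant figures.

From Kepler's third law T² = 4π²r³/μ at r = 63200 km, T = 43.9 hours = 43.9 × 3600 s = 1.5804×10^5 s: μ = 4π²r³/T² = 3.99004×10^5 km³/s².
The Hohmann ellipse has a_t = (r₁ + r₂)/2 = 35755 km.
At r₁ the circular-orbit speed is v₁ = √(μ/r₁) = 6.929277 km/s.
Transfer-orbit speed at r₁ (v² = μ(2/r − 1/a)): v_p = √[μ(2/r₁ − 1/a_t)] = 9.212513 km/s.
First burn Δv₁ = |v_p − v₁| = 2.28324 km/s.
At r₂, v₂ = √(μ/r₂) = 2.51264 km/s.
Transfer-orbit speed at r₂: v_a = √[μ(2/r₂ − 1/a_t)] = 1.21133 km/s.
Second burn Δv₂ = |v₂ − v_a| = 1.30131 km/s.
Δv = Δv₁ + Δv₂ = 2.28324 + 1.30131 = 3.585 km/s.

Δv = 3.58 km/s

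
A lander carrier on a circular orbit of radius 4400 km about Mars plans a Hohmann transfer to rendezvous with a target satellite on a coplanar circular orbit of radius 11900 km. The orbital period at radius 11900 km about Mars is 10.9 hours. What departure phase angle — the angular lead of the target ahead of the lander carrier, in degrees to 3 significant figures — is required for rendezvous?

φ = 78.0°

From Kepler's third law T² = 4π²r³/μ at r = 11900 km, T = 10.9 hours = 10.9 × 3600 s = 39240 s: μ = 4π²r³/T² = 43205.9 km³/s².
The Hohmann ellipse has a_t = (r₁ + r₂)/2 = 8150 km.
Transfer time t = π√(a_t³/μ) = 11120 s.
Target angular speed ω₂ = √(μ/r₂³) = 1.6012×10^-4 rad/s.
Angle swept by the target during transfer: ω₂·t = 1.781 rad = 102.0°.
The lander carrier traverses 180° on the transfer ellipse, so the target must lead by 180° − 102.0° = 78.0°.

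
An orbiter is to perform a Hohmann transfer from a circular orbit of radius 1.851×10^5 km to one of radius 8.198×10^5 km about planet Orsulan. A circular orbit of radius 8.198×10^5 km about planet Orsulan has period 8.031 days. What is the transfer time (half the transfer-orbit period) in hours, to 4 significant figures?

t = 46.24 hours

From Kepler's third law T² = 4π²r³/μ at r = 8.198×10^5 km, T = 8.031 days = 8.031 × 86400 s = 6.938784×10^5 s: μ = 4π²r³/T² = 4.51769×10^7 km³/s².
Transfer-ellipse semi-major axis a_t = (r₁ + r₂)/2 = (1.851×10^5 + 8.198×10^5)/2 = 5.0245×10^5 km.
By Kepler's third law the transfer-orbit period is T = 2π√(a_t³/μ), so t = T/2 = 1.6647×10^5 s.
Converting: 1.6647×10^5 s ÷ 3600 s/hour = 46.24 hours.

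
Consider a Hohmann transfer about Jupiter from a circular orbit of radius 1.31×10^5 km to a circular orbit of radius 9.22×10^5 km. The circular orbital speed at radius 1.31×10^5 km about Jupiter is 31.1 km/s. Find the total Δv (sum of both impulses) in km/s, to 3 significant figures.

Δv = 15.9 km/s

From the circular-orbit relation v² = μ/r at r = 1.31×10^5 km: μ = v²r = (31.1)² × 1.31×10^5 = 1.26705×10^8 km³/s².
The Hohmann ellipse has a_t = (r₁ + r₂)/2 = 5.265×10^5 km.
Circular speed at r₁: v₁ = √(μ/r₁) = √(1.26705×10^8/1.310×10^5) = 31.100 km/s.
On the transfer ellipse at r₁, vis-viva equation gives v_p = √[μ(2/r₁ − 1/a_t)] = 41.155 km/s.
First burn Δv₁ = |v_p − v₁| = 10.055 km/s.
Circular speed at r₂: v₂ = √(μ/r₂) = 11.7228 km/s.
Transfer-orbit speed at r₂: v_a = √[μ(2/r₂ − 1/a_t)] = 5.84746 km/s.
Second burn Δv₂ = |v₂ − v_a| = 5.8753 km/s.
Δv = Δv₁ + Δv₂ = 10.055 + 5.8753 = 15.93 km/s.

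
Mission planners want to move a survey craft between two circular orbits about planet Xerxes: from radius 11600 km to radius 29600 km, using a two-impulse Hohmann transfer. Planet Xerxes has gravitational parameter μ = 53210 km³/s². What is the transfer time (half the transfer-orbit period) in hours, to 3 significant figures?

The Hohmann ellipse has a_t = (r₁ + r₂)/2 = 20600 km.
Half the transfer-orbit period gives t = π√(a_t³/μ) = 40270 s.
Converting: 40270 s ÷ 3600 s/hour = 11.2 hours.

t = 11.2 hours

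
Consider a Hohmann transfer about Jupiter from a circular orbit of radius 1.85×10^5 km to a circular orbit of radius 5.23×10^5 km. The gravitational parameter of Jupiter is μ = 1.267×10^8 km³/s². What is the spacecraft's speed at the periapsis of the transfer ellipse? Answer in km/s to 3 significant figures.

v = 31.8 km/s

Transfer-ellipse semi-major axis a_t = (r₁ + r₂)/2 = (1.850×10^5 + 5.230×10^5)/2 = 3.540×10^5 km.
At periapsis, r = 1.850×10^5 km.
From the vis-viva equation, v = √[μ(2/r − 1/a_t)] = 31.81 km/s.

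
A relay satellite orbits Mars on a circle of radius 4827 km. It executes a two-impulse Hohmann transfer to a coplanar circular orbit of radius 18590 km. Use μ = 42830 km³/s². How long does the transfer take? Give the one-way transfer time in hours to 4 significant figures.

t = 5.342 hours

The Hohmann ellipse has a_t = (r₁ + r₂)/2 = 11708.5 km.
Transfer time t = π√(a_t³/μ) = π√((11708.5)³ / 42830) = 19230 s.
Converting: 19230 s ÷ 3600 s/hour = 5.342 hours.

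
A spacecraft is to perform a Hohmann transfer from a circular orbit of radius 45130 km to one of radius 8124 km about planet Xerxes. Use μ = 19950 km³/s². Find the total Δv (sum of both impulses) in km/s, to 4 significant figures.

Δv = 0.7707 km/s

The Hohmann ellipse has a_t = (r₁ + r₂)/2 = 26627 km.
Circular speed at r₁: v₁ = √(μ/r₁) = √(19950/45130) = 0.6649 km/s.
Transfer-orbit speed at r₁ (vis-viva): v_a = √[μ(2/r₁ − 1/a_t)] = 0.3673 km/s.
First burn Δv₁ = |v_a − v₁| = 0.2976 km/s.
Circular speed at r₂: v₂ = √(μ/r₂) = 1.56706 km/s.
Transfer-orbit speed at r₂: v_p = √[μ(2/r₂ − 1/a_t)] = 2.04013 km/s.
Second burn Δv₂ = |v₂ − v_p| = 0.4731 km/s.
Total Δv = Δv₁ + Δv₂ = 0.7707 km/s.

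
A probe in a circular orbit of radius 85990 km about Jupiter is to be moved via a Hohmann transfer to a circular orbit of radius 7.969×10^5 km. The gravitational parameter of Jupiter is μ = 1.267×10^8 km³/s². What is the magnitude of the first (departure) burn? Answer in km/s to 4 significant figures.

Semi-major axis of the transfer orbit: a_t = (85990 + 7.969×10^5)/2 = 4.41445×10^5 km.
On the circular orbit at r = 85990 km, v_c = √(μ/r) = 38.385 km/s.
Transfer-orbit speed at the same r (vis-viva, a = a_t): v_t = √[μ(2/r − 1/a_t)] = 51.574 km/s.
Δv₁ = |v_t − v_c| = |51.574 − 38.385| = 13.19 km/s.

Δv₁ = 13.19 km/s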